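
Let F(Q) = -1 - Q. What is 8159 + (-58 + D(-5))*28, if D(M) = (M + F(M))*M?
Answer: 6675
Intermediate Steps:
D(M) = -M (D(M) = (M + (-1 - M))*M = -M)
8159 + (-58 + D(-5))*28 = 8159 + (-58 - 1*(-5))*28 = 8159 + (-58 + 5)*28 = 8159 - 53*28 = 8159 - 1484 = 6675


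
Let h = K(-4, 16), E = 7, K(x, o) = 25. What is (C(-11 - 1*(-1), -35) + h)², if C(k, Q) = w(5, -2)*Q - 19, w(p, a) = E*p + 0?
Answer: 1485961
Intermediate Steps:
w(p, a) = 7*p (w(p, a) = 7*p + 0 = 7*p)
h = 25
C(k, Q) = -19 + 35*Q (C(k, Q) = (7*5)*Q - 19 = 35*Q - 19 = -19 + 35*Q)
(C(-11 - 1*(-1), -35) + h)² = ((-19 + 35*(-35)) + 25)² = ((-19 - 1225) + 25)² = (-1244 + 25)² = (-1219)² = 1485961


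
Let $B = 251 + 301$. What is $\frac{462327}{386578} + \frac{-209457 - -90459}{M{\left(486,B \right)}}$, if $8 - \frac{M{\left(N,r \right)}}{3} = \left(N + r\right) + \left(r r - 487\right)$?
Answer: $\frac{52152644239}{39333924922} \approx 1.3259$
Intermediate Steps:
$B = 552$
$M{\left(N,r \right)} = 1485 - 3 N - 3 r - 3 r^{2}$ ($M{\left(N,r \right)} = 24 - 3 \left(\left(N + r\right) + \left(r r - 487\right)\right) = 24 - 3 \left(\left(N + r\right) + \left(r^{2} - 487\right)\right) = 24 - 3 \left(\left(N + r\right) + \left(-487 + r^{2}\right)\right) = 24 - 3 \left(-487 + N + r + r^{2}\right) = 24 - \left(-1461 + 3 N + 3 r + 3 r^{2}\right) = 1485 - 3 N - 3 r - 3 r^{2}$)
$\frac{462327}{386578} + \frac{-209457 - -90459}{M{\left(486,B \right)}} = \frac{462327}{386578} + \frac{-209457 - -90459}{1485 - 1458 - 1656 - 3 \cdot 552^{2}} = 462327 \cdot \frac{1}{386578} + \frac{-209457 + 90459}{1485 - 1458 - 1656 - 914112} = \frac{462327}{386578} - \frac{118998}{1485 - 1458 - 1656 - 914112} = \frac{462327}{386578} - \frac{118998}{-915741} = \frac{462327}{386578} - - \frac{13222}{101749} = \frac{462327}{386578} + \frac{13222}{101749} = \frac{52152644239}{39333924922}$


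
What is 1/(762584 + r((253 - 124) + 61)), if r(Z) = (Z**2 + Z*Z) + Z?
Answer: 1/834974 ≈ 1.1976e-6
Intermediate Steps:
r(Z) = Z + 2*Z**2 (r(Z) = (Z**2 + Z**2) + Z = 2*Z**2 + Z = Z + 2*Z**2)
1/(762584 + r((253 - 124) + 61)) = 1/(762584 + ((253 - 124) + 61)*(1 + 2*((253 - 124) + 61))) = 1/(762584 + (129 + 61)*(1 + 2*(129 + 61))) = 1/(762584 + 190*(1 + 2*190)) = 1/(762584 + 190*(1 + 380)) = 1/(762584 + 190*381) = 1/(762584 + 72390) = 1/834974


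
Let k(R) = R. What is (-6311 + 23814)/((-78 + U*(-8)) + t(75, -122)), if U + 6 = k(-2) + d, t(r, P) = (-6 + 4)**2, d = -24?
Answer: 17503/182 ≈ 96.170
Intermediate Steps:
t(r, P) = 4 (t(r, P) = (-2)**2 = 4)
U = -32 (U = -6 + (-2 - 24) = -6 - 26 = -32)
(-6311 + 23814)/((-78 + U*(-8)) + t(75, -122)) = (-6311 + 23814)/((-78 - 32*(-8)) + 4) = 17503/((-78 + 256) + 4) = 17503/(178 + 4) = 17503/182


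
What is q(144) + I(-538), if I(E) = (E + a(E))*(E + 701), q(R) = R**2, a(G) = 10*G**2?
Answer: 471726762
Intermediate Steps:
I(E) = (701 + E)*(E + 10*E**2) (I(E) = (E + 10*E**2)*(E + 701) = (E + 10*E**2)*(701 + E) = (701 + E)*(E + 10*E**2))
q(144) + I(-538) = 144**2 - 538*(701 + 10*(-538)**2 + 7011*(-538)) = 20736 - 538*(701 + 10*289444 - 3771918) = 20736 - 538*(701 + 2894440 - 3771918) = 20736 - 538*(-876777) = 20736 + 471706026 = 471726762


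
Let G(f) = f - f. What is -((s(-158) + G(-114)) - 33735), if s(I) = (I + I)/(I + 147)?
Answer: 370769/11 ≈ 33706.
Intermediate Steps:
G(f) = 0
s(I) = 2*I/(147 + I) (s(I) = (2*I)/(147 + I) = 2*I/(147 + I))
-((s(-158) + G(-114)) - 33735) = -((2*(-158)/(147 - 158) + 0) - 33735) = -((2*(-158)/(-11) + 0) - 33735) = -((2*(-158)*(-1/11) + 0) - 33735) = -((316/11 + 0) - 33735) = -(316/11 - 33735) = -1*(-370769/11) = 370769/11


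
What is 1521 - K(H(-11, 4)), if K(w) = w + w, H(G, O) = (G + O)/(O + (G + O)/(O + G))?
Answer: 7619/5 ≈ 1523.8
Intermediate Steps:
H(G, O) = (G + O)/(1 + O) (H(G, O) = (G + O)/(O + (G + O)/(G + O)) = (G + O)/(O + 1) = (G + O)/(1 + O))
K(w) = 2*w
1521 - K(H(-11, 4)) = 1521 - 2*(-11 + 4)/(1 + 4) = 1521 - 2*-7/5 = 1521 - 2*(1/5)*(-7) = 1521 - 2*(-7)/5 = 1521 - 1*(-14/5) = 1521 + 14/5 = 7619/5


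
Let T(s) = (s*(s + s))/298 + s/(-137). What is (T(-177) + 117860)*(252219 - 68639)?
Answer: 3229660798840/149 ≈ 2.1676e+10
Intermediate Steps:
T(s) = -s/137 + s²/149 (T(s) = (s*(2*s))*(1/298) + s*(-1/137) = (2*s²)*(1/298) - s/137 = s²/149 - s/137 = -s/137 + s²/149)
(T(-177) + 117860)*(252219 - 68639) = ((1/20413)*(-177)*(-149 + 137*(-177)) + 117860)*(252219 - 68639) = ((1/20413)*(-177)*(-149 - 24249) + 117860)*183580 = ((1/20413)*(-177)*(-24398) + 117860)*183580 = (4318446/20413 + 117860)*183580 = (2410194626/20413)*183580 = 3229660798840/149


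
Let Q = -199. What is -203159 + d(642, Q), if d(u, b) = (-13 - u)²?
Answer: 225866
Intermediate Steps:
-203159 + d(642, Q) = -203159 + (13 + 642)² = -203159 + 655² = -203159 + 429025 = 225866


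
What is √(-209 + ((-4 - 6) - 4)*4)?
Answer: I*√265 ≈ 16.279*I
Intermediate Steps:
√(-209 + ((-4 - 6) - 4)*4) = √(-209 + (-10 - 4)*4) = √(-209 - 14*4) = √(-209 - 56) = √(-265) = I*√265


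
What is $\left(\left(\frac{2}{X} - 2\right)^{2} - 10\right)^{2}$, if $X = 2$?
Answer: $81$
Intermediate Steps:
$\left(\left(\frac{2}{X} - 2\right)^{2} - 10\right)^{2} = \left(\left(\frac{2}{2} - 2\right)^{2} - 10\right)^{2} = \left(\left(2 \cdot \frac{1}{2} - 2\right)^{2} - 10\right)^{2} = \left(\left(1 - 2\right)^{2} - 10\right)^{2} = \left(\left(-1\right)^{2} - 10\right)^{2} = \left(1 - 10\right)^{2} = \left(-9\right)^{2} = 81$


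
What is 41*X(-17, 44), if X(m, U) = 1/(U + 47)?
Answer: 41/91 ≈ 0.45055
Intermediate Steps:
X(m, U) = 1/(47 + U)
41*X(-17, 44) = 41/(47 + 44) = 41/91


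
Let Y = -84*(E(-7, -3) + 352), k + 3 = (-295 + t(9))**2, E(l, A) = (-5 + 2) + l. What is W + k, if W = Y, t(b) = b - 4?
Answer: 55369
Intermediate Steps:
E(l, A) = -3 + l
t(b) = -4 + b
k = 84097 (k = -3 + (-295 + (-4 + 9))**2 = -3 + (-295 + 5)**2 = -3 + (-290)**2 = -3 + 84100 = 84097)
Y = -28728 (Y = -84*((-3 - 7) + 352) = -84*(-10 + 352) = -84*342 = -28728)
W = -28728
W + k = -28728 + 84097 = 55369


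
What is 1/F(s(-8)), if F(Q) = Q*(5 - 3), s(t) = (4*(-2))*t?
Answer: 1/128 ≈ 0.0078125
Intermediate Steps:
s(t) = -8*t
F(Q) = 2*Q (F(Q) = Q*2 = 2*Q)
1/F(s(-8)) = 1/(2*(-8*(-8))) = 1/(2*64) = 1/128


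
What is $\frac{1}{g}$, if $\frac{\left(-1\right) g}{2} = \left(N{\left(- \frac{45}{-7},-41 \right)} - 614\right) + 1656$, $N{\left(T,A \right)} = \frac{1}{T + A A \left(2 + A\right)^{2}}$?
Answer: $- \frac{8948826}{18649353391} \approx -0.00047985$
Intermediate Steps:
$N{\left(T,A \right)} = \frac{1}{T + A^{2} \left(2 + A\right)^{2}}$
$g = - \frac{18649353391}{8948826}$ ($g = - 2 \left(\left(\frac{1}{- \frac{45}{-7} + \left(-41\right)^{2} \left(2 - 41\right)^{2}} - 614\right) + 1656\right) = - 2 \left(\left(\frac{1}{\left(-45\right) \left(- \frac{1}{7}\right) + 1681 \left(-39\right)^{2}} - 614\right) + 1656\right) = - 2 \left(\left(\frac{1}{\frac{45}{7} + 1681 \cdot 1521} - 614\right) + 1656\right) = - 2 \left(\left(\frac{1}{\frac{45}{7} + 2556801} - 614\right) + 1656\right) = - 2 \left(\left(\frac{1}{\frac{17897652}{7}} - 614\right) + 1656\right) = - 2 \left(\left(\frac{7}{17897652} - 614\right) + 1656\right) = - 2 \left(- \frac{10989158321}{17897652} + 1656\right) = \left(-2\right) \frac{18649353391}{17897652} = - \frac{18649353391}{8948826} \approx -2084.0$)
$\frac{1}{g} = \frac{1}{- \frac{18649353391}{8948826}} = - \frac{8948826}{18649353391}$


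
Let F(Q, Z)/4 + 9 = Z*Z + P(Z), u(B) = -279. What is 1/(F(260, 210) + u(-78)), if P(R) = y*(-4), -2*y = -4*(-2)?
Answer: 1/176149 ≈ 5.6770e-6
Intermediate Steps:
y = -4 (y = -(-2)*(-2) = -½*8 = -4)
P(R) = 16 (P(R) = -4*(-4) = 16)
F(Q, Z) = 28 + 4*Z² (F(Q, Z) = -36 + 4*(Z*Z + 16) = -36 + 4*(Z² + 16) = -36 + 4*(16 + Z²) = -36 + (64 + 4*Z²) = 28 + 4*Z²)
1/(F(260, 210) + u(-78)) = 1/((28 + 4*210²) - 279) = 1/((28 + 4*44100) - 279) = 1/((28 + 176400) - 279) = 1/(176428 - 279) = 1/176149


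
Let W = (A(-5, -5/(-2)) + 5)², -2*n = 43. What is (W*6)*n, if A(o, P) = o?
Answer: 0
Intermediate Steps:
n = -43/2 (n = -½*43 = -43/2 ≈ -21.500)
W = 0 (W = (-5 + 5)² = 0² = 0)
(W*6)*n = (0*6)*(-43/2) = 0*(-43/2) = 0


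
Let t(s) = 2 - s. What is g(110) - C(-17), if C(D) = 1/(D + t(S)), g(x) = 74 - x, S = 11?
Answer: -935/26 ≈ -35.962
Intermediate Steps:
C(D) = 1/(-9 + D) (C(D) = 1/(D + (2 - 1*11)) = 1/(D + (2 - 11)) = 1/(D - 9) = 1/(-9 + D))
g(110) - C(-17) = (74 - 1*110) - 1/(-9 - 17) = (74 - 110) - 1/(-26) = -36 - 1*(-1/26) = -36 + 1/26 = -935/26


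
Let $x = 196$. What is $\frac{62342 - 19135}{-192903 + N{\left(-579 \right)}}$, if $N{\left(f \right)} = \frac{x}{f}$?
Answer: $- \frac{25016853}{111691033} \approx -0.22398$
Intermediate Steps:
$N{\left(f \right)} = \frac{196}{f}$
$\frac{62342 - 19135}{-192903 + N{\left(-579 \right)}} = \frac{62342 - 19135}{-192903 + \frac{196}{-579}} = \frac{43207}{-192903 + 196 \left(- \frac{1}{579}\right)} = \frac{43207}{-192903 - \frac{196}{579}} = \frac{43207}{- \frac{111691033}{579}} = 43207 \left(- \frac{579}{111691033}\right) = - \frac{25016853}{111691033}$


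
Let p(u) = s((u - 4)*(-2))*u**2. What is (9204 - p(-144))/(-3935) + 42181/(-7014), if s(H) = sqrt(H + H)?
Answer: -230539091/27600090 + 82944*sqrt(37)/3935 ≈ 119.86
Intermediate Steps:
s(H) = sqrt(2)*sqrt(H) (s(H) = sqrt(2*H) = sqrt(2)*sqrt(H))
p(u) = sqrt(2)*u**2*sqrt(8 - 2*u) (p(u) = (sqrt(2)*sqrt((u - 4)*(-2)))*u**2 = (sqrt(2)*sqrt((-4 + u)*(-2)))*u**2 = (sqrt(2)*sqrt(8 - 2*u))*u**2 = sqrt(2)*u**2*sqrt(8 - 2*u))
(9204 - p(-144))/(-3935) + 42181/(-7014) = (9204 - 2*(-144)**2*sqrt(4 - 1*(-144)))/(-3935) + 42181/(-7014) = (9204 - 2*20736*sqrt(4 + 144))*(-1/3935) + 42181*(-1/7014) = (9204 - 2*20736*sqrt(148))*(-1/3935) - 42181/7014 = (9204 - 2*20736*2*sqrt(37))*(-1/3935) - 42181/7014 = (9204 - 82944*sqrt(37))*(-1/3935) - 42181/7014 = (-9204/3935 + 82944*sqrt(37)/3935) - 42181/7014 = -230539091/27600090 + 82944*sqrt(37)/3935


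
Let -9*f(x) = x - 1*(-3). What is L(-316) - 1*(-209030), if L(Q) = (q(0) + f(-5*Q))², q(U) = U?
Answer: 19437319/81 ≈ 2.3997e+5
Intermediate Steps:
f(x) = -⅓ - x/9 (f(x) = -(x - 1*(-3))/9 = -(x + 3)/9 = -(3 + x)/9 = -⅓ - x/9)
L(Q) = (-⅓ + 5*Q/9)² (L(Q) = (0 + (-⅓ - (-5)*Q/9))² = (0 + (-⅓ + 5*Q/9))² = (-⅓ + 5*Q/9)²)
L(-316) - 1*(-209030) = (3 - 5*(-316))²/81 - 1*(-209030) = (3 + 1580)²/81 + 209030 = (1/81)*1583² + 209030 = (1/81)*2505889 + 209030 = 2505889/81 + 209030 = 19437319/81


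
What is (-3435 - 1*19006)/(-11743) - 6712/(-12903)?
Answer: 368375239/151519929 ≈ 2.4312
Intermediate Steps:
(-3435 - 1*19006)/(-11743) - 6712/(-12903) = (-3435 - 19006)*(-1/11743) - 6712*(-1/12903) = -22441*(-1/11743) + 6712/12903 = 22441/11743 + 6712/12903 = 368375239/151519929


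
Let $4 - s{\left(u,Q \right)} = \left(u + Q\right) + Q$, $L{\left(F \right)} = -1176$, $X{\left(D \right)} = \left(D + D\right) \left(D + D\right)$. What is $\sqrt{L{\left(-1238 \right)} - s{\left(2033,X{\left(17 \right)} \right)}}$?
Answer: $\sqrt{3165} \approx 56.258$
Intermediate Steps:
$X{\left(D \right)} = 4 D^{2}$ ($X{\left(D \right)} = 2 D 2 D = 4 D^{2}$)
$s{\left(u,Q \right)} = 4 - u - 2 Q$ ($s{\left(u,Q \right)} = 4 - \left(\left(u + Q\right) + Q\right) = 4 - \left(\left(Q + u\right) + Q\right) = 4 - \left(u + 2 Q\right) = 4 - u - 2 Q$)
$\sqrt{L{\left(-1238 \right)} - s{\left(2033,X{\left(17 \right)} \right)}} = \sqrt{-1176 - \left(4 - 2033 - 2 \cdot 4 \cdot 17^{2}\right)} = \sqrt{-1176 - \left(4 - 2033 - 2 \cdot 4 \cdot 289\right)} = \sqrt{-1176 - \left(4 - 2033 - 2312\right)} = \sqrt{-1176 - -4341} = \sqrt{-1176 + 4341} = \sqrt{3165}$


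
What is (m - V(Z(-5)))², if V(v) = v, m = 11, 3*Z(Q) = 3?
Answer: 100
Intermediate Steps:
Z(Q) = 1 (Z(Q) = (⅓)*3 = 1)
(m - V(Z(-5)))² = (11 - 1*1)² = (11 - 1)² = 10² = 100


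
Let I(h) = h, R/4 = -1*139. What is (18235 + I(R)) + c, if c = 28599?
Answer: 46278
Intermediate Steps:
R = -556 (R = 4*(-1*139) = 4*(-139) = -556)
(18235 + I(R)) + c = (18235 - 556) + 28599 = 17679 + 28599 = 46278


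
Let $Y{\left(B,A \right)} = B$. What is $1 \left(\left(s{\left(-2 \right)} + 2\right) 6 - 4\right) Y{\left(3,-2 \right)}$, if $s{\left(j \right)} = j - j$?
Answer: $24$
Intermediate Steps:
$s{\left(j \right)} = 0$
$1 \left(\left(s{\left(-2 \right)} + 2\right) 6 - 4\right) Y{\left(3,-2 \right)} = 1 \left(\left(0 + 2\right) 6 - 4\right) 3 = 1 \left(2 \cdot 6 - 4\right) 3 = 1 \left(12 - 4\right) 3 = 1 \cdot 8 \cdot 3 = 8 \cdot 3 = 24$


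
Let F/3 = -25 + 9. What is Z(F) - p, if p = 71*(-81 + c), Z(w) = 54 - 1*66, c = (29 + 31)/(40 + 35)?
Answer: 28411/5 ≈ 5682.2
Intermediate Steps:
c = ⅘ (c = 60/75 = 60*(1/75) = ⅘ ≈ 0.80000)
F = -48 (F = 3*(-25 + 9) = 3*(-16) = -48)
Z(w) = -12 (Z(w) = 54 - 66 = -12)
p = -28471/5 (p = 71*(-81 + ⅘) = 71*(-401/5) = -28471/5 ≈ -5694.2)
Z(F) - p = -12 - 1*(-28471/5) = -12 + 28471/5 = 28411/5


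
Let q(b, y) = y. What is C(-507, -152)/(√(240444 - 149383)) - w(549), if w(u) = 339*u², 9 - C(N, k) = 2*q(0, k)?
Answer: -102174939 + 313*√91061/91061 ≈ -1.0217e+8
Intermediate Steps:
C(N, k) = 9 - 2*k
C(-507, -152)/(√(240444 - 149383)) - w(549) = (9 - 2*(-152))/(√(240444 - 149383)) - 339*549² = (9 + 304)/(√91061) - 339*301401 = 313*(√91061/91061) - 1*102174939 = 313*√91061/91061 - 102174939 = -102174939 + 313*√91061/91061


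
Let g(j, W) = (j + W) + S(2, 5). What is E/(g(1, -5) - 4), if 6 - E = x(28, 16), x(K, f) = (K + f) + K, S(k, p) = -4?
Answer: 11/2 ≈ 5.5000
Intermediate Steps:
x(K, f) = f + 2*K
g(j, W) = -4 + W + j (g(j, W) = (j + W) - 4 = (W + j) - 4 = -4 + W + j)
E = -66 (E = 6 - (16 + 2*28) = 6 - (16 + 56) = 6 - 1*72 = 6 - 72 = -66)
E/(g(1, -5) - 4) = -66/((-4 - 5 + 1) - 4) = -66/(-8 - 4) = -66/(-12) = -1/12*(-66) = 11/2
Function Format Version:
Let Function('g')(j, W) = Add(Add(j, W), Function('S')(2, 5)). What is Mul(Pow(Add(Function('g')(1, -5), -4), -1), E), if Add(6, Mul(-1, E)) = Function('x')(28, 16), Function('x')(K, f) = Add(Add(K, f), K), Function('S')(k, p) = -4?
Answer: Rational(11, 2) ≈ 5.5000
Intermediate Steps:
Function('x')(K, f) = Add(f, Mul(2, K))
Function('g')(j, W) = Add(-4, W, j) (Function('g')(j, W) = Add(Add(j, W), -4) = Add(Add(W, j), -4) = Add(-4, W, j))
E = -66 (E = Add(6, Mul(-1, Add(16, Mul(2, 28)))) = Add(6, Mul(-1, Add(16, 56))) = Add(6, Mul(-1, 72)) = Add(6, -72) = -66)
Mul(Pow(Add(Function('g')(1, -5), -4), -1), E) = Mul(Pow(Add(Add(-4, -5, 1), -4), -1), -66) = Mul(Pow(Add(-8, -4), -1), -66) = Mul(Pow(-12, -1), -66) = Mul(Rational(-1, 12), -66) = Rational(11, 2)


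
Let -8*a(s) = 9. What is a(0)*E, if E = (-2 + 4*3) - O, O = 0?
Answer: -45/4 ≈ -11.250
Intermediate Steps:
a(s) = -9/8 (a(s) = -⅛*9 = -9/8)
E = 10 (E = (-2 + 4*3) - 1*0 = (-2 + 12) + 0 = 10 + 0 = 10)
a(0)*E = -9/8*10 = -45/4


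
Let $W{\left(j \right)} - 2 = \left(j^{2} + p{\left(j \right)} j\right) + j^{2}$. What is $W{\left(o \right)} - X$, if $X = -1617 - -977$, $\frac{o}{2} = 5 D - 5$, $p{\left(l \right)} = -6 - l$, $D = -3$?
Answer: $2482$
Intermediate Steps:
$o = -40$ ($o = 2 \left(5 \left(-3\right) - 5\right) = 2 \left(-15 - 5\right) = 2 \left(-20\right) = -40$)
$X = -640$ ($X = -1617 + 977 = -640$)
$W{\left(j \right)} = 2 + 2 j^{2} + j \left(-6 - j\right)$ ($W{\left(j \right)} = 2 + \left(\left(j^{2} + \left(-6 - j\right) j\right) + j^{2}\right) = 2 + \left(\left(j^{2} + j \left(-6 - j\right)\right) + j^{2}\right) = 2 + \left(2 j^{2} + j \left(-6 - j\right)\right) = 2 + 2 j^{2} + j \left(-6 - j\right)$)
$W{\left(o \right)} - X = \left(2 + \left(-40\right)^{2} - -240\right) - -640 = \left(2 + 1600 + 240\right) + 640 = 1842 + 640 = 2482$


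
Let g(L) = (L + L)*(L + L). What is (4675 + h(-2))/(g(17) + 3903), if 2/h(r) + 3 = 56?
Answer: 247777/268127 ≈ 0.92410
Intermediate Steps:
h(r) = 2/53 (h(r) = 2/(-3 + 56) = 2/53)
g(L) = 4*L² (g(L) = (2*L)*(2*L) = 4*L²)
(4675 + h(-2))/(g(17) + 3903) = (4675 + 2/53)/(4*17² + 3903) = 247777/(53*(4*289 + 3903)) = 247777/(53*(1156 + 3903)) = (247777/53)/5059 = (247777/53)*(1/5059) = 247777/268127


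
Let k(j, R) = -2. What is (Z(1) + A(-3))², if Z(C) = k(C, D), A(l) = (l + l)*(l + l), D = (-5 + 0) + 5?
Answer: 1156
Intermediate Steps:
D = 0 (D = -5 + 5 = 0)
A(l) = 4*l² (A(l) = (2*l)*(2*l) = 4*l²)
Z(C) = -2
(Z(1) + A(-3))² = (-2 + 4*(-3)²)² = (-2 + 4*9)² = (-2 + 36)² = 34² = 1156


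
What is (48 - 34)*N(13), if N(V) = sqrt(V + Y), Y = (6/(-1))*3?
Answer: 14*I*sqrt(5) ≈ 31.305*I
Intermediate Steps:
Y = -18 (Y = (6*(-1))*3 = -6*3 = -18)
N(V) = sqrt(-18 + V) (N(V) = sqrt(V - 18) = sqrt(-18 + V))
(48 - 34)*N(13) = (48 - 34)*sqrt(-18 + 13) = 14*sqrt(-5) = 14*(I*sqrt(5)) = 14*I*sqrt(5)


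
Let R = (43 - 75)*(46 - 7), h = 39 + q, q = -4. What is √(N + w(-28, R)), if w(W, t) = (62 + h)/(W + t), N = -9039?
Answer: I*√3679301659/638 ≈ 95.074*I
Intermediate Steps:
h = 35 (h = 39 - 4 = 35)
R = -1248 (R = -32*39 = -1248)
w(W, t) = 97/(W + t) (w(W, t) = (62 + 35)/(W + t) = 97/(W + t))
√(N + w(-28, R)) = √(-9039 + 97/(-28 - 1248)) = √(-9039 + 97/(-1276)) = √(-9039 + 97*(-1/1276)) = √(-9039 - 97/1276) = √(-11533861/1276) = I*√3679301659/638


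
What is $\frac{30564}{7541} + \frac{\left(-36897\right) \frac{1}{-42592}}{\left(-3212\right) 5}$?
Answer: $\frac{20906338881003}{5158251528320} \approx 4.053$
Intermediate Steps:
$\frac{30564}{7541} + \frac{\left(-36897\right) \frac{1}{-42592}}{\left(-3212\right) 5} = 30564 \cdot \frac{1}{7541} + \frac{\left(-36897\right) \left(- \frac{1}{42592}\right)}{-16060} = \frac{30564}{7541} + \frac{36897}{42592} \left(- \frac{1}{16060}\right) = \frac{30564}{7541} - \frac{36897}{684027520} = \frac{20906338881003}{5158251528320}$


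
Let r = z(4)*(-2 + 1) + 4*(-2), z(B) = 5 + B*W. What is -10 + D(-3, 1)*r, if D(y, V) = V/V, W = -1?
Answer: -19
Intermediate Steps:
D(y, V) = 1
z(B) = 5 - B (z(B) = 5 + B*(-1) = 5 - B)
r = -9 (r = (5 - 1*4)*(-2 + 1) + 4*(-2) = (5 - 4)*(-1) - 8 = 1*(-1) - 8 = -1 - 8 = -9)
-10 + D(-3, 1)*r = -10 + 1*(-9) = -10 - 9 = -19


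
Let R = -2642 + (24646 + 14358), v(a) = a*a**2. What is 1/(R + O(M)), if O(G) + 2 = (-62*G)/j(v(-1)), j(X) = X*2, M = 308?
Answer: 1/45908 ≈ 2.1783e-5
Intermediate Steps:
v(a) = a**3
j(X) = 2*X
O(G) = -2 + 31*G (O(G) = -2 + (-62*G)/((2*(-1)**3)) = -2 + (-62*G)/((2*(-1))) = -2 - 62*G/(-2) = -2 - 62*G*(-1/2) = -2 + 31*G)
R = 36362 (R = -2642 + 39004 = 36362)
1/(R + O(M)) = 1/(36362 + (-2 + 31*308)) = 1/(36362 + (-2 + 9548)) = 1/(36362 + 9546) = 1/45908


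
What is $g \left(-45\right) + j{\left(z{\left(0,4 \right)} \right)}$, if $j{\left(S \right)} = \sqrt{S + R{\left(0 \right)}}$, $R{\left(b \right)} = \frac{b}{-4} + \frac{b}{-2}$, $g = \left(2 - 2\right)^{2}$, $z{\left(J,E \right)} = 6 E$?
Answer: $2 \sqrt{6} \approx 4.899$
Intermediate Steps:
$g = 0$ ($g = 0^{2} = 0$)
$R{\left(b \right)} = - \frac{3 b}{4}$ ($R{\left(b \right)} = b \left(- \frac{1}{4}\right) + b \left(- \frac{1}{2}\right) = - \frac{b}{4} - \frac{b}{2} = - \frac{3 b}{4}$)
$j{\left(S \right)} = \sqrt{S}$ ($j{\left(S \right)} = \sqrt{S - 0} = \sqrt{S + 0} = \sqrt{S}$)
$g \left(-45\right) + j{\left(z{\left(0,4 \right)} \right)} = 0 \left(-45\right) + \sqrt{6 \cdot 4} = 0 + \sqrt{24} = 0 + 2 \sqrt{6} = 2 \sqrt{6}$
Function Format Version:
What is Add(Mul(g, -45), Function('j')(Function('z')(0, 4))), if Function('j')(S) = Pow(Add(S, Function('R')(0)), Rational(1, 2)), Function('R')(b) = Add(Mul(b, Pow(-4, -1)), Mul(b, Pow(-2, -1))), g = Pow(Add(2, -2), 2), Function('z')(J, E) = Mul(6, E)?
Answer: Mul(2, Pow(6, Rational(1, 2))) ≈ 4.8990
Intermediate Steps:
g = 0 (g = Pow(0, 2) = 0)
Function('R')(b) = Mul(Rational(-3, 4), b) (Function('R')(b) = Add(Mul(b, Rational(-1, 4)), Mul(b, Rational(-1, 2))) = Add(Mul(Rational(-1, 4), b), Mul(Rational(-1, 2), b)) = Mul(Rational(-3, 4), b))
Function('j')(S) = Pow(S, Rational(1, 2)) (Function('j')(S) = Pow(Add(S, Mul(Rational(-3, 4), 0)), Rational(1, 2)) = Pow(Add(S, 0), Rational(1, 2)) = Pow(S, Rational(1, 2)))
Add(Mul(g, -45), Function('j')(Function('z')(0, 4))) = Add(Mul(0, -45), Pow(Mul(6, 4), Rational(1, 2))) = Add(0, Pow(24, Rational(1, 2))) = Add(0, Mul(2, Pow(6, Rational(1, 2)))) = Mul(2, Pow(6, Rational(1, 2)))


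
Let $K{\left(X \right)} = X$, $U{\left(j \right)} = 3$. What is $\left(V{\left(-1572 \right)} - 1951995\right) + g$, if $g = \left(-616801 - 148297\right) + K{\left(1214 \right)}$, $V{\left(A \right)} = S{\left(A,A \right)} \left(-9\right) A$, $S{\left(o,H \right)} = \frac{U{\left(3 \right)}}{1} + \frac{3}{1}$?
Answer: $-2630991$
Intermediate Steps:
$S{\left(o,H \right)} = 6$ ($S{\left(o,H \right)} = \frac{3}{1} + \frac{3}{1} = 3 \cdot 1 + 3 \cdot 1 = 3 + 3 = 6$)
$V{\left(A \right)} = - 54 A$ ($V{\left(A \right)} = 6 \left(-9\right) A = - 54 A$)
$g = -763884$ ($g = \left(-616801 - 148297\right) + 1214 = -765098 + 1214 = -763884$)
$\left(V{\left(-1572 \right)} - 1951995\right) + g = \left(\left(-54\right) \left(-1572\right) - 1951995\right) - 763884 = \left(84888 - 1951995\right) - 763884 = -1867107 - 763884 = -2630991$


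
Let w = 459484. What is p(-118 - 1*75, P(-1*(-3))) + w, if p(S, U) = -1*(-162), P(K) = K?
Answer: 459646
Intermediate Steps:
p(S, U) = 162
p(-118 - 1*75, P(-1*(-3))) + w = 162 + 459484 = 459646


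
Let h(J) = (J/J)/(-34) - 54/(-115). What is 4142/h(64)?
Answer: 16195220/1721 ≈ 9410.4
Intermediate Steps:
h(J) = 1721/3910 (h(J) = 1*(-1/34) - 54*(-1/115) = -1/34 + 54/115 = 1721/3910)
4142/h(64) = 4142/(1721/3910) = 4142*(3910/1721) = 16195220/1721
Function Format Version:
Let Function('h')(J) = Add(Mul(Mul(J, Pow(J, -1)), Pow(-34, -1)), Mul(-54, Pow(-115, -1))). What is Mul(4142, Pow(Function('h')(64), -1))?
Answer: Rational(16195220, 1721) ≈ 9410.4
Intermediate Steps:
Function('h')(J) = Rational(1721, 3910) (Function('h')(J) = Add(Mul(1, Rational(-1, 34)), Mul(-54, Rational(-1, 115))) = Add(Rational(-1, 34), Rational(54, 115)) = Rational(1721, 3910))
Mul(4142, Pow(Function('h')(64), -1)) = Mul(4142, Pow(Rational(1721, 3910), -1)) = Mul(4142, Rational(3910, 1721)) = Rational(16195220, 1721)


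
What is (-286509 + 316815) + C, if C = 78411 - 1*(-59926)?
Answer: 168643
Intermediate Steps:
C = 138337 (C = 78411 + 59926 = 138337)
(-286509 + 316815) + C = (-286509 + 316815) + 138337 = 30306 + 138337 = 168643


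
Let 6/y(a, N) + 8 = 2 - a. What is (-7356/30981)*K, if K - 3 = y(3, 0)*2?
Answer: -12260/30981 ≈ -0.39573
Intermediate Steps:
y(a, N) = 6/(-6 - a) (y(a, N) = 6/(-8 + (2 - a)) = 6/(-6 - a))
K = 5/3 (K = 3 - 6/(6 + 3)*2 = 3 - 6/9*2 = 3 - 6*1/9*2 = 3 - 2/3*2 = 3 - 4/3 = 5/3 ≈ 1.6667)
(-7356/30981)*K = -7356/30981*(5/3) = -7356*1/30981*(5/3) = -2452/10327*5/3 = -12260/30981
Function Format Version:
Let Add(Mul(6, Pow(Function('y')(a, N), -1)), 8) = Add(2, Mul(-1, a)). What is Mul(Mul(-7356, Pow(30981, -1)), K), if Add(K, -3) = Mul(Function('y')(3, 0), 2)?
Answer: Rational(-12260, 30981) ≈ -0.39573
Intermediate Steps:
Function('y')(a, N) = Mul(6, Pow(Add(-6, Mul(-1, a)), -1)) (Function('y')(a, N) = Mul(6, Pow(Add(-8, Add(2, Mul(-1, a))), -1)) = Mul(6, Pow(Add(-6, Mul(-1, a)), -1)))
K = Rational(5, 3) (K = Add(3, Mul(Mul(-6, Pow(Add(6, 3), -1)), 2)) = Add(3, Mul(Mul(-6, Pow(9, -1)), 2)) = Add(3, Mul(Mul(-6, Rational(1, 9)), 2)) = Add(3, Mul(Rational(-2, 3), 2)) = Add(3, Rational(-4, 3)) = Rational(5, 3) ≈ 1.6667)
Mul(Mul(-7356, Pow(30981, -1)), K) = Mul(Mul(-7356, Pow(30981, -1)), Rational(5, 3)) = Mul(Mul(-7356, Rational(1, 30981)), Rational(5, 3)) = Mul(Rational(-2452, 10327), Rational(5, 3)) = Rational(-12260, 30981)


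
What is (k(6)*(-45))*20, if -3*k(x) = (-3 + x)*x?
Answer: 5400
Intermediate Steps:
k(x) = -x*(-3 + x)/3 (k(x) = -(-3 + x)*x/3 = -x*(-3 + x)/3)
(k(6)*(-45))*20 = (((⅓)*6*(3 - 1*6))*(-45))*20 = (((⅓)*6*(3 - 6))*(-45))*20 = (((⅓)*6*(-3))*(-45))*20 = -6*(-45)*20 = 270*20 = 5400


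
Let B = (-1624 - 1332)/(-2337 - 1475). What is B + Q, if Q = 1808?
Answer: 1723763/953 ≈ 1808.8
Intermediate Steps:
B = 739/953 (B = -2956/(-3812) = -2956*(-1/3812) = 739/953 ≈ 0.77545)
B + Q = 739/953 + 1808 = 1723763/953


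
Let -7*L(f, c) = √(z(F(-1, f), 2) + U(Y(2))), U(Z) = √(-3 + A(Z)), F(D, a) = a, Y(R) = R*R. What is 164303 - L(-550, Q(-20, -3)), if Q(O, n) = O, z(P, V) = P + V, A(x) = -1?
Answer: 164303 + √(-548 + 2*I)/7 ≈ 1.643e+5 + 3.3442*I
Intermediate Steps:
Y(R) = R²
U(Z) = 2*I (U(Z) = √(-3 - 1) = √(-4) = 2*I)
L(f, c) = -√(2 + f + 2*I)/7 (L(f, c) = -√((f + 2) + 2*I)/7 = -√((2 + f) + 2*I)/7 = -√(2 + f + 2*I)/7)
164303 - L(-550, Q(-20, -3)) = 164303 - (-1)*√(2 - 550 + 2*I)/7 = 164303 - (-1)*√(-548 + 2*I)/7 = 164303 + √(-548 + 2*I)/7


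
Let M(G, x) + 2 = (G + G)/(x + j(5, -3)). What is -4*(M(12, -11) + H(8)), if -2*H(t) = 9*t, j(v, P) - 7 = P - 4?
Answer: 1768/11 ≈ 160.73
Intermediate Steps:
j(v, P) = 3 + P (j(v, P) = 7 + (P - 4) = 7 + (-4 + P) = 3 + P)
H(t) = -9*t/2
M(G, x) = -2 + 2*G/x (M(G, x) = -2 + (G + G)/(x + (3 - 3)) = -2 + (2*G)/(x + 0) = -2 + (2*G)/x = -2 + 2*G/x)
-4*(M(12, -11) + H(8)) = -4*((-2 + 2*12/(-11)) - 9/2*8) = -4*((-2 + 2*12*(-1/11)) - 36) = -4*((-2 - 24/11) - 36) = -4*(-46/11 - 36) = -4*(-442/11) = 1768/11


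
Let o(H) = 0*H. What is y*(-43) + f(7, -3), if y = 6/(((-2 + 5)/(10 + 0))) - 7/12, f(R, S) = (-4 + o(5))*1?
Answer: -10067/12 ≈ -838.92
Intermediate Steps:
o(H) = 0
f(R, S) = -4 (f(R, S) = (-4 + 0)*1 = -4*1 = -4)
y = 233/12 (y = 6/((3/10)) - 7*1/12 = 6/((3*(1/10))) - 7/12 = 6/(3/10) - 7/12 = 6*(10/3) - 7/12 = 20 - 7/12 = 233/12 ≈ 19.417)
y*(-43) + f(7, -3) = (233/12)*(-43) - 4 = -10019/12 - 4 = -10067/12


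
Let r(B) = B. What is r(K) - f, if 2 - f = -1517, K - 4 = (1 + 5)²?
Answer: -1479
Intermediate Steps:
K = 40 (K = 4 + (1 + 5)² = 4 + 6² = 4 + 36 = 40)
f = 1519 (f = 2 - 1*(-1517) = 2 + 1517 = 1519)
r(K) - f = 40 - 1*1519 = 40 - 1519 = -1479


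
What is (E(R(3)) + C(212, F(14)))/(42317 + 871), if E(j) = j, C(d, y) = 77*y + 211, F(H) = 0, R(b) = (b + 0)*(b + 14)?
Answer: 131/21594 ≈ 0.0060665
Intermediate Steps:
R(b) = b*(14 + b)
C(d, y) = 211 + 77*y
(E(R(3)) + C(212, F(14)))/(42317 + 871) = (3*(14 + 3) + (211 + 77*0))/(42317 + 871) = (3*17 + (211 + 0))/43188 = (51 + 211)*(1/43188) = 262*(1/43188) = 131/21594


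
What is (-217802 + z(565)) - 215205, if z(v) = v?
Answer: -432442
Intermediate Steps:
(-217802 + z(565)) - 215205 = (-217802 + 565) - 215205 = -217237 - 215205 = -432442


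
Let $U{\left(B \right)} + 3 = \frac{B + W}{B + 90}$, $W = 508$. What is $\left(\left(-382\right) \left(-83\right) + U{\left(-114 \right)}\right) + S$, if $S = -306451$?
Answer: $- \frac{3297173}{12} \approx -2.7476 \cdot 10^{5}$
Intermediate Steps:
$U{\left(B \right)} = -3 + \frac{508 + B}{90 + B}$ ($U{\left(B \right)} = -3 + \frac{B + 508}{B + 90} = -3 + \frac{508 + B}{90 + B}$)
$\left(\left(-382\right) \left(-83\right) + U{\left(-114 \right)}\right) + S = \left(\left(-382\right) \left(-83\right) + \frac{2 \left(119 - -114\right)}{90 - 114}\right) - 306451 = \left(31706 + \frac{2 \left(119 + 114\right)}{-24}\right) - 306451 = \left(31706 + 2 \left(- \frac{1}{24}\right) 233\right) - 306451 = \left(31706 - \frac{233}{12}\right) - 306451 = \frac{380239}{12} - 306451 = - \frac{3297173}{12}$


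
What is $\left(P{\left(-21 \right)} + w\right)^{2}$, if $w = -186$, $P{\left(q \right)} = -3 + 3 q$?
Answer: $63504$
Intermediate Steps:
$\left(P{\left(-21 \right)} + w\right)^{2} = \left(\left(-3 + 3 \left(-21\right)\right) - 186\right)^{2} = \left(\left(-3 - 63\right) - 186\right)^{2} = \left(-66 - 186\right)^{2} = \left(-252\right)^{2} = 63504$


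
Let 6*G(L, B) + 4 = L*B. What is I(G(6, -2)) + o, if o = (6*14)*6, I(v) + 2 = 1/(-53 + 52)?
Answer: 501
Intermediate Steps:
G(L, B) = -2/3 + B*L/6 (G(L, B) = -2/3 + (L*B)/6 = -2/3 + (B*L)/6 = -2/3 + B*L/6)
I(v) = -3 (I(v) = -2 + 1/(-53 + 52) = -2 + 1/(-1) = -2 - 1 = -3)
o = 504 (o = 84*6 = 504)
I(G(6, -2)) + o = -3 + 504 = 501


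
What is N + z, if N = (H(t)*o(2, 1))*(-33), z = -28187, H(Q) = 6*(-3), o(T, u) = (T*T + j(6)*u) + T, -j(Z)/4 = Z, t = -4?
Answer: -38879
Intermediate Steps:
j(Z) = -4*Z
o(T, u) = T + T² - 24*u (o(T, u) = (T*T + (-4*6)*u) + T = (T² - 24*u) + T = T + T² - 24*u)
H(Q) = -18
N = -10692 (N = -18*(2 + 2² - 24*1)*(-33) = -18*(2 + 4 - 24)*(-33) = -18*(-18)*(-33) = 324*(-33) = -10692)
N + z = -10692 - 28187 = -38879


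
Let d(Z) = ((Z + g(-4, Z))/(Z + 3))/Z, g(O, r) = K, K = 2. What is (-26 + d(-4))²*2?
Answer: 2809/2 ≈ 1404.5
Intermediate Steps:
g(O, r) = 2
d(Z) = (2 + Z)/(Z*(3 + Z)) (d(Z) = ((Z + 2)/(Z + 3))/Z = ((2 + Z)/(3 + Z))/Z = (2 + Z)/(Z*(3 + Z)))
(-26 + d(-4))²*2 = (-26 + (2 - 4)/((-4)*(3 - 4)))²*2 = (-26 - ¼*(-2)/(-1))²*2 = (-26 - ¼*(-1)*(-2))²*2 = (-26 - ½)²*2 = (-53/2)²*2 = (2809/4)*2 = 2809/2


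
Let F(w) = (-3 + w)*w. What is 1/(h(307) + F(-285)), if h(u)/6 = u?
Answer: 1/83922 ≈ 1.1916e-5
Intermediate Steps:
h(u) = 6*u
F(w) = w*(-3 + w)
1/(h(307) + F(-285)) = 1/(6*307 - 285*(-3 - 285)) = 1/(1842 - 285*(-288)) = 1/(1842 + 82080) = 1/83922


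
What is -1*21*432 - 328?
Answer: -9400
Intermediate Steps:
-1*21*432 - 328 = -21*432 - 328 = -9072 - 328 = -9400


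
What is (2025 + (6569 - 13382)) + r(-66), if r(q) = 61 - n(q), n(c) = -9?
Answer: -4718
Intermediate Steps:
r(q) = 70 (r(q) = 61 - 1*(-9) = 61 + 9 = 70)
(2025 + (6569 - 13382)) + r(-66) = (2025 + (6569 - 13382)) + 70 = (2025 - 6813) + 70 = -4788 + 70 = -4718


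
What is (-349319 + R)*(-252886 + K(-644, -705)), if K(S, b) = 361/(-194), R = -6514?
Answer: 17457254159085/194 ≈ 8.9986e+10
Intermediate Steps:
K(S, b) = -361/194 (K(S, b) = 361*(-1/194) = -361/194)
(-349319 + R)*(-252886 + K(-644, -705)) = (-349319 - 6514)*(-252886 - 361/194) = -355833*(-49060245/194) = 17457254159085/194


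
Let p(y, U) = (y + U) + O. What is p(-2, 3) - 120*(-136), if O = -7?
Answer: 16314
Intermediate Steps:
p(y, U) = -7 + U + y (p(y, U) = (y + U) - 7 = (U + y) - 7 = -7 + U + y)
p(-2, 3) - 120*(-136) = (-7 + 3 - 2) - 120*(-136) = -6 + 16320 = 16314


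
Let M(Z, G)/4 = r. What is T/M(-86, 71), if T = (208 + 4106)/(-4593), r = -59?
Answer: 719/180658 ≈ 0.0039799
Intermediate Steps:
M(Z, G) = -236 (M(Z, G) = 4*(-59) = -236)
T = -1438/1531 (T = 4314*(-1/4593) = -1438/1531 ≈ -0.93926)
T/M(-86, 71) = -1438/1531/(-236) = -1438/1531*(-1/236) = 719/180658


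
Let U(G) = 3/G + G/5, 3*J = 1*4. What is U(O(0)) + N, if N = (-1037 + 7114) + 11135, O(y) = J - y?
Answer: 1032871/60 ≈ 17215.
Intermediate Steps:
J = 4/3 (J = (1*4)/3 = (⅓)*4 = 4/3 ≈ 1.3333)
O(y) = 4/3 - y
U(G) = 3/G + G/5 (U(G) = 3/G + G*(⅕) = 3/G + G/5)
N = 17212 (N = 6077 + 11135 = 17212)
U(O(0)) + N = (3/(4/3 - 1*0) + (4/3 - 1*0)/5) + 17212 = (3/(4/3 + 0) + (4/3 + 0)/5) + 17212 = (3/(4/3) + (⅕)*(4/3)) + 17212 = (3*(¾) + 4/15) + 17212 = (9/4 + 4/15) + 17212 = 151/60 + 17212 = 1032871/60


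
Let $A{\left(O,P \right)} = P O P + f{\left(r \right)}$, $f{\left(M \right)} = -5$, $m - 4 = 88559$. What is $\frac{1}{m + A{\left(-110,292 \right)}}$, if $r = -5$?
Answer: $- \frac{1}{9290482} \approx -1.0764 \cdot 10^{-7}$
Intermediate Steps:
$m = 88563$ ($m = 4 + 88559 = 88563$)
$A{\left(O,P \right)} = -5 + O P^{2}$ ($A{\left(O,P \right)} = P O P - 5 = O P P - 5 = O P^{2} - 5 = -5 + O P^{2}$)
$\frac{1}{m + A{\left(-110,292 \right)}} = \frac{1}{88563 - \left(5 + 110 \cdot 292^{2}\right)} = \frac{1}{88563 - 9379045} = \frac{1}{-9290482} = - \frac{1}{9290482}$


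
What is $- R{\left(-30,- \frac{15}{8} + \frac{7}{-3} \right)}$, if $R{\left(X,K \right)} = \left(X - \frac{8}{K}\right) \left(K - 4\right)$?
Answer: $- \frac{93181}{404} \approx -230.65$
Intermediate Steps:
$R{\left(X,K \right)} = \left(-4 + K\right) \left(X - \frac{8}{K}\right)$ ($R{\left(X,K \right)} = \left(X - \frac{8}{K}\right) \left(-4 + K\right) = \left(-4 + K\right) \left(X - \frac{8}{K}\right)$)
$- R{\left(-30,- \frac{15}{8} + \frac{7}{-3} \right)} = - (-8 - -120 + \frac{32}{- \frac{15}{8} + \frac{7}{-3}} + \left(- \frac{15}{8} + \frac{7}{-3}\right) \left(-30\right)) = - (-8 + 120 + \frac{32}{\left(-15\right) \frac{1}{8} + 7 \left(- \frac{1}{3}\right)} + \left(\left(-15\right) \frac{1}{8} + 7 \left(- \frac{1}{3}\right)\right) \left(-30\right)) = - (-8 + 120 + \frac{32}{- \frac{15}{8} - \frac{7}{3}} + \left(- \frac{15}{8} - \frac{7}{3}\right) \left(-30\right)) = - (-8 + 120 + \frac{32}{- \frac{101}{24}} - - \frac{505}{4}) = - (-8 + 120 + 32 \left(- \frac{24}{101}\right) + \frac{505}{4}) = - (-8 + 120 - \frac{768}{101} + \frac{505}{4}) = \left(-1\right) \frac{93181}{404} = - \frac{93181}{404}$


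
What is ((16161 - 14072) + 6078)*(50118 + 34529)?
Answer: 691312049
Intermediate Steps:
((16161 - 14072) + 6078)*(50118 + 34529) = (2089 + 6078)*84647 = 8167*84647 = 691312049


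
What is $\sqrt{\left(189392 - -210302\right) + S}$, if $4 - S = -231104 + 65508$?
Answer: $\sqrt{565294} \approx 751.86$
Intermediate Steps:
$S = 165600$ ($S = 4 - \left(-231104 + 65508\right) = 4 - -165596 = 4 + 165596 = 165600$)
$\sqrt{\left(189392 - -210302\right) + S} = \sqrt{\left(189392 - -210302\right) + 165600} = \sqrt{\left(189392 + 210302\right) + 165600} = \sqrt{399694 + 165600} = \sqrt{565294}$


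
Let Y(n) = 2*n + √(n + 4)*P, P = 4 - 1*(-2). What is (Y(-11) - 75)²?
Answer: 9157 - 1164*I*√7 ≈ 9157.0 - 3079.7*I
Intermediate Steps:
P = 6 (P = 4 + 2 = 6)
Y(n) = 2*n + 6*√(4 + n) (Y(n) = 2*n + √(n + 4)*6 = 2*n + √(4 + n)*6 = 2*n + 6*√(4 + n))
(Y(-11) - 75)² = ((2*(-11) + 6*√(4 - 11)) - 75)² = ((-22 + 6*√(-7)) - 75)² = ((-22 + 6*(I*√7)) - 75)² = ((-22 + 6*I*√7) - 75)² = (-97 + 6*I*√7)²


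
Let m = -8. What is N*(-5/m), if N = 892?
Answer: 1115/2 ≈ 557.50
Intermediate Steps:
N*(-5/m) = 892*(-5/(-8)) = 892*(-5*(-1/8)) = 892*(5/8) = 1115/2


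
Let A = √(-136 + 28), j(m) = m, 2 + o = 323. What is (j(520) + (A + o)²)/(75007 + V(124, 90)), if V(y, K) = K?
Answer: 103453/75097 + 3852*I*√3/75097 ≈ 1.3776 + 0.088843*I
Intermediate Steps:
o = 321 (o = -2 + 323 = 321)
A = 6*I*√3 (A = √(-108) = 6*I*√3 ≈ 10.392*I)
(j(520) + (A + o)²)/(75007 + V(124, 90)) = (520 + (6*I*√3 + 321)²)/(75007 + 90) = (520 + (321 + 6*I*√3)²)/75097 = (520 + (321 + 6*I*√3)²)*(1/75097) = 520/75097 + (321 + 6*I*√3)²/75097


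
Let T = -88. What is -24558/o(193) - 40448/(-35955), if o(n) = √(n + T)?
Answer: 40448/35955 - 8186*√105/35 ≈ -2395.5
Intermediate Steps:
o(n) = √(-88 + n) (o(n) = √(n - 88) = √(-88 + n))
-24558/o(193) - 40448/(-35955) = -24558/√(-88 + 193) - 40448/(-35955) = -24558*√105/105 - 40448*(-1/35955) = -8186*√105/35 + 40448/35955 = 40448/35955 - 8186*√105/35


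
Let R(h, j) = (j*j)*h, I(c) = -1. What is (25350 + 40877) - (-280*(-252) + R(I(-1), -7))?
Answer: -4284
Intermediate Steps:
R(h, j) = h*j**2 (R(h, j) = j**2*h = h*j**2)
(25350 + 40877) - (-280*(-252) + R(I(-1), -7)) = (25350 + 40877) - (-280*(-252) - 1*(-7)**2) = 66227 - (70560 - 1*49) = 66227 - (70560 - 49) = 66227 - 1*70511 = 66227 - 70511 = -4284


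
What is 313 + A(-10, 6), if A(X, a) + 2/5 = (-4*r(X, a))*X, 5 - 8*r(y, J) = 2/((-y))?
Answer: 1683/5 ≈ 336.60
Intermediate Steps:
r(y, J) = 5/8 + 1/(4*y) (r(y, J) = 5/8 - 1/(4*((-y))) = 5/8 - (-1/y)/4 = 5/8 - (-1)/(4*y) = 5/8 + 1/(4*y))
A(X, a) = -7/5 - 5*X/2 (A(X, a) = -⅖ + (-(2 + 5*X)/(2*X))*X = -⅖ + (-1 - 5*X/2) = -7/5 - 5*X/2)
313 + A(-10, 6) = 313 + (-7/5 - 5/2*(-10)) = 313 + (-7/5 + 25) = 313 + 118/5 = 1683/5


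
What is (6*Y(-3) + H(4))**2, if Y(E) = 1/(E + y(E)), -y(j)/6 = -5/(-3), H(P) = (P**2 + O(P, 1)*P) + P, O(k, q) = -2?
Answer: 22500/169 ≈ 133.14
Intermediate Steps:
H(P) = P**2 - P (H(P) = (P**2 - 2*P) + P = P**2 - P)
y(j) = -10 (y(j) = -(-30)/(-3) = -(-30)*(-1)/3 = -6*5/3 = -10)
Y(E) = 1/(-10 + E) (Y(E) = 1/(E - 10) = 1/(-10 + E))
(6*Y(-3) + H(4))**2 = (6/(-10 - 3) + 4*(-1 + 4))**2 = (6/(-13) + 4*3)**2 = (6*(-1/13) + 12)**2 = (-6/13 + 12)**2 = (150/13)**2 = 22500/169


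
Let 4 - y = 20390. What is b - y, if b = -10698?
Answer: 9688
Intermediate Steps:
y = -20386 (y = 4 - 1*20390 = 4 - 20390 = -20386)
b - y = -10698 - 1*(-20386) = -10698 + 20386 = 9688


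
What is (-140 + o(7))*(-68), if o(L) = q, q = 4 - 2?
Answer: 9384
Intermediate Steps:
q = 2
o(L) = 2
(-140 + o(7))*(-68) = (-140 + 2)*(-68) = -138*(-68) = 9384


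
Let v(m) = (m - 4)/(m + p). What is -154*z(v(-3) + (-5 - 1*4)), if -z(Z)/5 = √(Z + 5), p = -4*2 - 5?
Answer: 385*I*√57/2 ≈ 1453.3*I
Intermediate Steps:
p = -13 (p = -8 - 5 = -13)
v(m) = (-4 + m)/(-13 + m) (v(m) = (m - 4)/(m - 13) = (-4 + m)/(-13 + m))
z(Z) = -5*√(5 + Z) (z(Z) = -5*√(Z + 5) = -5*√(5 + Z))
-154*z(v(-3) + (-5 - 1*4)) = -(-770)*√(5 + ((-4 - 3)/(-13 - 3) + (-5 - 1*4))) = -(-770)*√(5 + (-7/(-16) + (-5 - 4))) = -(-770)*√(5 + (-1/16*(-7) - 9)) = -(-770)*√(5 + (7/16 - 9)) = -(-770)*√(5 - 137/16) = -(-770)*√(-57/16) = -(-770)*I*√57/4 = -(-385)*I*√57/2 = 385*I*√57/2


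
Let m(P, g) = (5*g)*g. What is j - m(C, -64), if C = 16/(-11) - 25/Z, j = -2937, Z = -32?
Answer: -23417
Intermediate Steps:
C = -237/352 (C = 16/(-11) - 25/(-32) = 16*(-1/11) - 25*(-1/32) = -16/11 + 25/32 = -237/352 ≈ -0.67330)
m(P, g) = 5*g²
j - m(C, -64) = -2937 - 5*(-64)² = -2937 - 5*4096 = -2937 - 1*20480 = -2937 - 20480 = -23417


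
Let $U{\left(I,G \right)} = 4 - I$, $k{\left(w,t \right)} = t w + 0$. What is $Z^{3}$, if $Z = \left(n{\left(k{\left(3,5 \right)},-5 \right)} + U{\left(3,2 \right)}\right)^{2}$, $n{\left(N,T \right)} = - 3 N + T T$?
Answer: $47045881$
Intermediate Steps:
$k{\left(w,t \right)} = t w$
$n{\left(N,T \right)} = T^{2} - 3 N$ ($n{\left(N,T \right)} = - 3 N + T^{2} = T^{2} - 3 N$)
$Z = 361$ ($Z = \left(\left(\left(-5\right)^{2} - 3 \cdot 5 \cdot 3\right) + \left(4 - 3\right)\right)^{2} = \left(\left(25 - 45\right) + \left(4 - 3\right)\right)^{2} = \left(\left(25 - 45\right) + 1\right)^{2} = \left(-20 + 1\right)^{2} = \left(-19\right)^{2} = 361$)
$Z^{3} = 361^{3} = 47045881$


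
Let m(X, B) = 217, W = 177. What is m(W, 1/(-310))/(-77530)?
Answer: -217/77530 ≈ -0.0027989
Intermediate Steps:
m(W, 1/(-310))/(-77530) = 217/(-77530) = 217*(-1/77530) = -217/77530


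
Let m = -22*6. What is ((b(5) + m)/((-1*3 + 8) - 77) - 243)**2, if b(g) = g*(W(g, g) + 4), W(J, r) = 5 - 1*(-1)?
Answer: 75811849/1296 ≈ 58497.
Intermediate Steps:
m = -132
W(J, r) = 6 (W(J, r) = 5 + 1 = 6)
b(g) = 10*g (b(g) = g*(6 + 4) = g*10 = 10*g)
((b(5) + m)/((-1*3 + 8) - 77) - 243)**2 = ((10*5 - 132)/((-1*3 + 8) - 77) - 243)**2 = ((50 - 132)/((-3 + 8) - 77) - 243)**2 = (-82/(5 - 77) - 243)**2 = (-82/(-72) - 243)**2 = (-82*(-1/72) - 243)**2 = (41/36 - 243)**2 = (-8707/36)**2 = 75811849/1296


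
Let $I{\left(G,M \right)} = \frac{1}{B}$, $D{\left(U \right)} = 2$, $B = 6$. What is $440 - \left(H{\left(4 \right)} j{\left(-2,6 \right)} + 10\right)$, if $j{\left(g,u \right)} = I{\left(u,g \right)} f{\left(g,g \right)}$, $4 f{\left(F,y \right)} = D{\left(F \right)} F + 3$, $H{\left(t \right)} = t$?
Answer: $\frac{2581}{6} \approx 430.17$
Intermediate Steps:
$f{\left(F,y \right)} = \frac{3}{4} + \frac{F}{2}$ ($f{\left(F,y \right)} = \frac{2 F + 3}{4} = \frac{3 + 2 F}{4} = \frac{3}{4} + \frac{F}{2}$)
$I{\left(G,M \right)} = \frac{1}{6}$
$j{\left(g,u \right)} = \frac{1}{8} + \frac{g}{12}$ ($j{\left(g,u \right)} = \frac{\frac{3}{4} + \frac{g}{2}}{6} = \frac{1}{8} + \frac{g}{12}$)
$440 - \left(H{\left(4 \right)} j{\left(-2,6 \right)} + 10\right) = 440 - \left(4 \left(\frac{1}{8} + \frac{1}{12} \left(-2\right)\right) + 10\right) = 440 - \left(4 \left(\frac{1}{8} - \frac{1}{6}\right) + 10\right) = 440 - \left(4 \left(- \frac{1}{24}\right) + 10\right) = 440 - \left(- \frac{1}{6} + 10\right) = 440 - \frac{59}{6} = \frac{2581}{6}$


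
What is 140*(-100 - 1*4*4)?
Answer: -16240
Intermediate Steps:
140*(-100 - 1*4*4) = 140*(-100 - 4*4) = 140*(-100 - 16) = 140*(-116) = -16240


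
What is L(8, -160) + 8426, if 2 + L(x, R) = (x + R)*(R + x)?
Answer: 31528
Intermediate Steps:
L(x, R) = -2 + (R + x)² (L(x, R) = -2 + (x + R)*(R + x) = -2 + (R + x)*(R + x) = -2 + (R + x)²)
L(8, -160) + 8426 = (-2 + (-160 + 8)²) + 8426 = (-2 + (-152)²) + 8426 = (-2 + 23104) + 8426 = 23102 + 8426 = 31528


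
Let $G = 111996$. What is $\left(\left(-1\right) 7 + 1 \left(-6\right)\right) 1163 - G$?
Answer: $-127115$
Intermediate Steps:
$\left(\left(-1\right) 7 + 1 \left(-6\right)\right) 1163 - G = \left(\left(-1\right) 7 + 1 \left(-6\right)\right) 1163 - 111996 = \left(-7 - 6\right) 1163 - 111996 = \left(-13\right) 1163 - 111996 = -15119 - 111996 = -127115$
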